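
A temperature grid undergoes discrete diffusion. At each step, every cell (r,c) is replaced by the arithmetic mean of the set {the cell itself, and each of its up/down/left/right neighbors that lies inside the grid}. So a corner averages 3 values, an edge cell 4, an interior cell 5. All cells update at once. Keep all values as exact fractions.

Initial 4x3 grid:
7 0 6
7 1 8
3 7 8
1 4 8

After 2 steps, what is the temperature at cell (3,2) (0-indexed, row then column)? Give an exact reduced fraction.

Answer: 233/36

Derivation:
Step 1: cell (3,2) = 20/3
Step 2: cell (3,2) = 233/36
Full grid after step 2:
  38/9 523/120 167/36
  137/30 459/100 683/120
  61/15 529/100 743/120
  73/18 71/15 233/36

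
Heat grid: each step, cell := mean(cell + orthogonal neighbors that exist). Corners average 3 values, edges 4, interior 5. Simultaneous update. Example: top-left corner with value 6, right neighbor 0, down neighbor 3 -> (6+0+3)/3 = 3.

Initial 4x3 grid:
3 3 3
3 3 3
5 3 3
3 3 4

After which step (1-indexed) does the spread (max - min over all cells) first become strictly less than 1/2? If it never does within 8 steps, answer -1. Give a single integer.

Step 1: max=11/3, min=3, spread=2/3
Step 2: max=211/60, min=3, spread=31/60
Step 3: max=7489/2160, min=145/48, spread=241/540
  -> spread < 1/2 first at step 3
Step 4: max=440963/129600, min=22151/7200, spread=8449/25920
Step 5: max=26262757/7776000, min=669977/216000, spread=428717/1555200
Step 6: max=1561186943/466560000, min=20297819/6480000, spread=3989759/18662400
Step 7: max=93139228837/27993600000, min=612611273/194400000, spread=196928221/1119744000
Step 8: max=5558476854383/1679616000000, min=18481533191/5832000000, spread=1886362363/13436928000

Answer: 3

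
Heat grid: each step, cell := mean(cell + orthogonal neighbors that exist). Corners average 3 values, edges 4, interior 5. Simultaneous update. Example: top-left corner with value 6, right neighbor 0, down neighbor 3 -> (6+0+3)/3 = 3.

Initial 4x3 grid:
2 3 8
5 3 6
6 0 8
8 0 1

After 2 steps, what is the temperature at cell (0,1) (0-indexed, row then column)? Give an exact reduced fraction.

Answer: 41/10

Derivation:
Step 1: cell (0,1) = 4
Step 2: cell (0,1) = 41/10
Full grid after step 2:
  34/9 41/10 191/36
  929/240 421/100 143/30
  1009/240 351/100 41/10
  35/9 799/240 3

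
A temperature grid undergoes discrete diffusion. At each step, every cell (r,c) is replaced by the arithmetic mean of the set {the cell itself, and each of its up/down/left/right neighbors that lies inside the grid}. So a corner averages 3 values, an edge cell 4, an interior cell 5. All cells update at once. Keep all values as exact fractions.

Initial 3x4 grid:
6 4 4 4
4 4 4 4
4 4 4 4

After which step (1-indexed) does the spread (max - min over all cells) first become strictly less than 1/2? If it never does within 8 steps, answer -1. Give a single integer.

Answer: 3

Derivation:
Step 1: max=14/3, min=4, spread=2/3
Step 2: max=41/9, min=4, spread=5/9
Step 3: max=473/108, min=4, spread=41/108
  -> spread < 1/2 first at step 3
Step 4: max=56057/12960, min=4, spread=4217/12960
Step 5: max=3319549/777600, min=14479/3600, spread=38417/155520
Step 6: max=197824211/46656000, min=290597/72000, spread=1903471/9331200
Step 7: max=11798429089/2799360000, min=8755759/2160000, spread=18038617/111974400
Step 8: max=705114582851/167961600000, min=790526759/194400000, spread=883978523/6718464000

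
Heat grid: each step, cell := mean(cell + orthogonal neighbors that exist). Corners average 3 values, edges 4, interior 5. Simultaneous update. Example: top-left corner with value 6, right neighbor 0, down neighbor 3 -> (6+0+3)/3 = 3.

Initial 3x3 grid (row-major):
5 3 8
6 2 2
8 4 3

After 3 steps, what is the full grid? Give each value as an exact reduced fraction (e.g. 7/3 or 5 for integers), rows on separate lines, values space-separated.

Answer: 9979/2160 3491/800 8669/2160
68513/14400 8427/2000 56563/14400
1699/360 20671/4800 229/60

Derivation:
After step 1:
  14/3 9/2 13/3
  21/4 17/5 15/4
  6 17/4 3
After step 2:
  173/36 169/40 151/36
  1159/240 423/100 869/240
  31/6 333/80 11/3
After step 3:
  9979/2160 3491/800 8669/2160
  68513/14400 8427/2000 56563/14400
  1699/360 20671/4800 229/60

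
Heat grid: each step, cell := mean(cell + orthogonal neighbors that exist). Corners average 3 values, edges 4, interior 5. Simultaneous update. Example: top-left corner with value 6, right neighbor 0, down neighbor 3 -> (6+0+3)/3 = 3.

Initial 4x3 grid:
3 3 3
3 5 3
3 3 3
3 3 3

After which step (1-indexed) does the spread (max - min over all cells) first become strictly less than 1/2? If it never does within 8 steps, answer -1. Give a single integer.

Step 1: max=7/2, min=3, spread=1/2
Step 2: max=173/50, min=3, spread=23/50
  -> spread < 1/2 first at step 2
Step 3: max=8011/2400, min=613/200, spread=131/480
Step 4: max=71351/21600, min=11191/3600, spread=841/4320
Step 5: max=28462051/8640000, min=2253373/720000, spread=56863/345600
Step 6: max=254814341/77760000, min=20429543/6480000, spread=386393/3110400
Step 7: max=101705723131/31104000000, min=8196358813/2592000000, spread=26795339/248832000
Step 8: max=6082535714129/1866240000000, min=493646149667/155520000000, spread=254051069/2985984000

Answer: 2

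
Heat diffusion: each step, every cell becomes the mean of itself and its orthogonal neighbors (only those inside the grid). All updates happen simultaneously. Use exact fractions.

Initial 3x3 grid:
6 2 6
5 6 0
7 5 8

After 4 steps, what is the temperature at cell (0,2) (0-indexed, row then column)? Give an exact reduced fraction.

Step 1: cell (0,2) = 8/3
Step 2: cell (0,2) = 38/9
Step 3: cell (0,2) = 541/135
Step 4: cell (0,2) = 71689/16200
Full grid after step 4:
  78689/16200 160621/36000 71689/16200
  178871/36000 294883/60000 53957/12000
  346531/64800 721609/144000 319331/64800

Answer: 71689/16200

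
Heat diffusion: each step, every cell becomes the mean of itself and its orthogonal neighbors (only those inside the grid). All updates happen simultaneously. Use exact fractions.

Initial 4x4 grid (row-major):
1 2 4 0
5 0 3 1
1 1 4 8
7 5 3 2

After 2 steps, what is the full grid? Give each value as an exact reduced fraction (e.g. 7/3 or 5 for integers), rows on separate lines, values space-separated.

Answer: 37/18 133/60 121/60 83/36
607/240 103/50 273/100 649/240
707/240 157/50 313/100 893/240
71/18 421/120 469/120 139/36

Derivation:
After step 1:
  8/3 7/4 9/4 5/3
  7/4 11/5 12/5 3
  7/2 11/5 19/5 15/4
  13/3 4 7/2 13/3
After step 2:
  37/18 133/60 121/60 83/36
  607/240 103/50 273/100 649/240
  707/240 157/50 313/100 893/240
  71/18 421/120 469/120 139/36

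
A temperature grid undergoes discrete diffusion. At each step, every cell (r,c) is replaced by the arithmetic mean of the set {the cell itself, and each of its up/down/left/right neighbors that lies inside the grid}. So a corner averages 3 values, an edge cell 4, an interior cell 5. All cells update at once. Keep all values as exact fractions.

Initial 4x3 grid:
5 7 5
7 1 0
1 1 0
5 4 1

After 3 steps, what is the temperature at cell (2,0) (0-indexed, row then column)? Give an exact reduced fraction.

Step 1: cell (2,0) = 7/2
Step 2: cell (2,0) = 44/15
Step 3: cell (2,0) = 5639/1800
Full grid after step 3:
  4831/1080 27791/7200 1217/360
  6599/1800 9619/3000 243/100
  5639/1800 4631/2000 841/450
  6059/2160 11269/4800 3739/2160

Answer: 5639/1800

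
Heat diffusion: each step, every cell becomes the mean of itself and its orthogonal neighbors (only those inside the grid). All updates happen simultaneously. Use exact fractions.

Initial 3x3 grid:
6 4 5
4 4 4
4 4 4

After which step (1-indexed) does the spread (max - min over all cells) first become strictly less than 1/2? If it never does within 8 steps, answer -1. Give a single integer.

Answer: 3

Derivation:
Step 1: max=19/4, min=4, spread=3/4
Step 2: max=167/36, min=4, spread=23/36
Step 3: max=1925/432, min=587/144, spread=41/108
  -> spread < 1/2 first at step 3
Step 4: max=114571/25920, min=9961/2400, spread=34961/129600
Step 5: max=6786197/1555200, min=2164699/518400, spread=2921/15552
Step 6: max=405078859/93312000, min=130924453/31104000, spread=24611/186624
Step 7: max=24176351573/5598720000, min=292074433/69120000, spread=207329/2239488
Step 8: max=1446388680331/335923200000, min=474851914277/111974400000, spread=1746635/26873856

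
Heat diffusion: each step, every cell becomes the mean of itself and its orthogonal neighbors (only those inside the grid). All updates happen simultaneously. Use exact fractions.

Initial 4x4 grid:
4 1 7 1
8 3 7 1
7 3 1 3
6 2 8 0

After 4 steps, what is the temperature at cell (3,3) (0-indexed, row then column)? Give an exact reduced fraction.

Step 1: cell (3,3) = 11/3
Step 2: cell (3,3) = 23/9
Step 3: cell (3,3) = 6859/2160
Step 4: cell (3,3) = 203209/64800
Full grid after step 4:
  287999/64800 181243/43200 262933/72000 2311/675
  100067/21600 746933/180000 27889/7500 25787/8000
  165853/36000 5383/1250 632323/180000 28129/8640
  281/60 149303/36000 79093/21600 203209/64800

Answer: 203209/64800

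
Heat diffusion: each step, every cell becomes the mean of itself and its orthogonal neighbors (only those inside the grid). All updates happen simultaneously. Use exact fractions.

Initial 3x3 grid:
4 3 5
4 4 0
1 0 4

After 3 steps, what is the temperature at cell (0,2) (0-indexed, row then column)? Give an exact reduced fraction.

Step 1: cell (0,2) = 8/3
Step 2: cell (0,2) = 119/36
Step 3: cell (0,2) = 6337/2160
Full grid after step 3:
  6817/2160 11761/3600 6337/2160
  42169/14400 15653/6000 13123/4800
  2501/1080 11423/4800 2341/1080

Answer: 6337/2160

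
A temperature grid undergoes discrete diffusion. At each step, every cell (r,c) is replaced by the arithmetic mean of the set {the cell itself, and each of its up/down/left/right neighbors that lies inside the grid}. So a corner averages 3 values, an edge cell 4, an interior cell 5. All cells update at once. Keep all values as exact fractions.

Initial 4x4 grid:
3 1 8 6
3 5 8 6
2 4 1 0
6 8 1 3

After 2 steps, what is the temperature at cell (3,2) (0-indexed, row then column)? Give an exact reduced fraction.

Step 1: cell (3,2) = 13/4
Step 2: cell (3,2) = 91/30
Full grid after step 2:
  59/18 62/15 167/30 209/36
  203/60 213/50 467/100 593/120
  49/12 39/10 363/100 349/120
  83/18 13/3 91/30 85/36

Answer: 91/30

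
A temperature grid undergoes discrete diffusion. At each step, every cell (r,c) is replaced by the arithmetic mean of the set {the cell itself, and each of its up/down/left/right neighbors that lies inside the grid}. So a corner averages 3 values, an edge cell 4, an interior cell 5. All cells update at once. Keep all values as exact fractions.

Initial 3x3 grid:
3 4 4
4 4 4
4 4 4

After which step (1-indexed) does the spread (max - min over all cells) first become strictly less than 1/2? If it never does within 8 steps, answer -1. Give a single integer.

Step 1: max=4, min=11/3, spread=1/3
  -> spread < 1/2 first at step 1
Step 2: max=4, min=67/18, spread=5/18
Step 3: max=4, min=823/216, spread=41/216
Step 4: max=1429/360, min=49709/12960, spread=347/2592
Step 5: max=14243/3600, min=3003463/777600, spread=2921/31104
Step 6: max=1702517/432000, min=180795461/46656000, spread=24611/373248
Step 7: max=38223259/9720000, min=10878717967/2799360000, spread=207329/4478976
Step 8: max=2034798401/518400000, min=653816447549/167961600000, spread=1746635/53747712

Answer: 1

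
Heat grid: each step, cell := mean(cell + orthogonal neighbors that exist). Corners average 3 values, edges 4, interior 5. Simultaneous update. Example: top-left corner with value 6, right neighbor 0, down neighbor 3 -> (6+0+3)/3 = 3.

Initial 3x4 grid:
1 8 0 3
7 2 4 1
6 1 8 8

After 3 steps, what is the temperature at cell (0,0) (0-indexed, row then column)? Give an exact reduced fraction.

Answer: 4567/1080

Derivation:
Step 1: cell (0,0) = 16/3
Step 2: cell (0,0) = 145/36
Step 3: cell (0,0) = 4567/1080
Full grid after step 3:
  4567/1080 13027/3600 12487/3600 665/216
  623/150 1053/250 1851/500 779/200
  4877/1080 3863/900 4103/900 937/216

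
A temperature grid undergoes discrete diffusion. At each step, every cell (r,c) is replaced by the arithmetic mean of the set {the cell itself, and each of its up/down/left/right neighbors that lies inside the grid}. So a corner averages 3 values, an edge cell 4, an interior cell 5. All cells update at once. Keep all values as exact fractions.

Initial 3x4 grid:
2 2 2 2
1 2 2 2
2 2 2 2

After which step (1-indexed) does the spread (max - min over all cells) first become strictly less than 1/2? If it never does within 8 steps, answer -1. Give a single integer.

Answer: 1

Derivation:
Step 1: max=2, min=5/3, spread=1/3
  -> spread < 1/2 first at step 1
Step 2: max=2, min=413/240, spread=67/240
Step 3: max=2, min=3883/2160, spread=437/2160
Step 4: max=1991/1000, min=1570469/864000, spread=29951/172800
Step 5: max=6671/3375, min=14336179/7776000, spread=206761/1555200
Step 6: max=10634329/5400000, min=5764604429/3110400000, spread=14430763/124416000
Step 7: max=846347273/432000000, min=348140258311/186624000000, spread=139854109/1492992000
Step 8: max=75908771023/38880000000, min=20972408109749/11197440000000, spread=7114543559/89579520000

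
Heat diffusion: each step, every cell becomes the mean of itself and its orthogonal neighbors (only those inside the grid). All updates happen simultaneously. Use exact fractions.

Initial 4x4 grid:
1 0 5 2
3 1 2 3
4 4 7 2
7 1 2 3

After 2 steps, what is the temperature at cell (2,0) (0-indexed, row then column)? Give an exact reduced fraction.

Step 1: cell (2,0) = 9/2
Step 2: cell (2,0) = 283/80
Full grid after step 2:
  16/9 11/6 41/15 47/18
  121/48 13/5 27/10 97/30
  283/80 84/25 87/25 44/15
  4 283/80 749/240 28/9

Answer: 283/80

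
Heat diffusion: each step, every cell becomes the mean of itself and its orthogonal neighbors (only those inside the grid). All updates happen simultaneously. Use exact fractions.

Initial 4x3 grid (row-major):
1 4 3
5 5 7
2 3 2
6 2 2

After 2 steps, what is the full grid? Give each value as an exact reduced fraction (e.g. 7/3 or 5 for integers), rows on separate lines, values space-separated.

After step 1:
  10/3 13/4 14/3
  13/4 24/5 17/4
  4 14/5 7/2
  10/3 13/4 2
After step 2:
  59/18 321/80 73/18
  923/240 367/100 1033/240
  803/240 367/100 251/80
  127/36 683/240 35/12

Answer: 59/18 321/80 73/18
923/240 367/100 1033/240
803/240 367/100 251/80
127/36 683/240 35/12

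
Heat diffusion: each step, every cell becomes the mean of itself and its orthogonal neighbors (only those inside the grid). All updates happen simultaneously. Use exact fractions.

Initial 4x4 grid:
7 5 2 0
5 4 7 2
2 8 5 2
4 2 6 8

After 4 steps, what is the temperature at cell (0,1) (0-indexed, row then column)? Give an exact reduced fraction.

Step 1: cell (0,1) = 9/2
Step 2: cell (0,1) = 73/15
Step 3: cell (0,1) = 199/45
Step 4: cell (0,1) = 4853/1080
Full grid after step 4:
  60803/12960 4853/1080 51197/13500 55901/16200
  205913/43200 807649/180000 9427/2250 200903/54000
  969589/216000 421289/90000 805841/180000 237257/54000
  145253/32400 981049/216000 1034993/216000 302303/64800

Answer: 4853/1080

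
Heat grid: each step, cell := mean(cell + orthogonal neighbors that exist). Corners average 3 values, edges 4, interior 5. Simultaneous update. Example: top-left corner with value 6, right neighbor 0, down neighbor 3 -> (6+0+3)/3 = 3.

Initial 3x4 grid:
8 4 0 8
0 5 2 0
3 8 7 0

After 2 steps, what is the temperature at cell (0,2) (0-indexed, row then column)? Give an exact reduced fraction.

Step 1: cell (0,2) = 7/2
Step 2: cell (0,2) = 793/240
Full grid after step 2:
  49/12 311/80 793/240 26/9
  58/15 103/25 337/100 103/40
  161/36 131/30 227/60 109/36

Answer: 793/240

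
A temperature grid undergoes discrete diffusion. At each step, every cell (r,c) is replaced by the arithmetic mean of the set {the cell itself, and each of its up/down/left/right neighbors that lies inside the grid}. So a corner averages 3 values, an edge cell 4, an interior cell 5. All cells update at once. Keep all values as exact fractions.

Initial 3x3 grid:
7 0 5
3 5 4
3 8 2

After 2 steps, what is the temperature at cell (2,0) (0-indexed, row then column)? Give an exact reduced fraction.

Step 1: cell (2,0) = 14/3
Step 2: cell (2,0) = 41/9
Full grid after step 2:
  145/36 175/48 15/4
  33/8 17/4 47/12
  41/9 107/24 79/18

Answer: 41/9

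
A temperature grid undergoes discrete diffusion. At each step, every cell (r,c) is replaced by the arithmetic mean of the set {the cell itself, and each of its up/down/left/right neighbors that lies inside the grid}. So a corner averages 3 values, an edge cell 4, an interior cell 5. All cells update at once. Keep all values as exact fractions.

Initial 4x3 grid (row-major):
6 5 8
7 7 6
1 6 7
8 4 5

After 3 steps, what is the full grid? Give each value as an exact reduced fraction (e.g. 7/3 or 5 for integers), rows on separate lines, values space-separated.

Answer: 1433/240 44597/7200 6931/1080
4533/800 36071/6000 1396/225
38957/7200 16583/3000 21241/3600
1103/216 78059/14400 2395/432

Derivation:
After step 1:
  6 13/2 19/3
  21/4 31/5 7
  11/2 5 6
  13/3 23/4 16/3
After step 2:
  71/12 751/120 119/18
  459/80 599/100 383/60
  241/48 569/100 35/6
  187/36 245/48 205/36
After step 3:
  1433/240 44597/7200 6931/1080
  4533/800 36071/6000 1396/225
  38957/7200 16583/3000 21241/3600
  1103/216 78059/14400 2395/432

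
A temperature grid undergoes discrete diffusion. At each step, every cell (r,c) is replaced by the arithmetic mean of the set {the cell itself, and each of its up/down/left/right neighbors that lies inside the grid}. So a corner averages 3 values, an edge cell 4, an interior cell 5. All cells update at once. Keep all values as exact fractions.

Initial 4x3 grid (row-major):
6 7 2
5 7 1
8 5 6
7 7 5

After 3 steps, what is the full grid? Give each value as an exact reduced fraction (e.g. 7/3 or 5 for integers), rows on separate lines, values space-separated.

Answer: 811/144 37361/7200 1927/432
14477/2400 15709/3000 34481/7200
44561/7200 2213/375 4079/800
14171/2160 21643/3600 1369/240

Derivation:
After step 1:
  6 11/2 10/3
  13/2 5 4
  25/4 33/5 17/4
  22/3 6 6
After step 2:
  6 119/24 77/18
  95/16 138/25 199/48
  1601/240 281/50 417/80
  235/36 389/60 65/12
After step 3:
  811/144 37361/7200 1927/432
  14477/2400 15709/3000 34481/7200
  44561/7200 2213/375 4079/800
  14171/2160 21643/3600 1369/240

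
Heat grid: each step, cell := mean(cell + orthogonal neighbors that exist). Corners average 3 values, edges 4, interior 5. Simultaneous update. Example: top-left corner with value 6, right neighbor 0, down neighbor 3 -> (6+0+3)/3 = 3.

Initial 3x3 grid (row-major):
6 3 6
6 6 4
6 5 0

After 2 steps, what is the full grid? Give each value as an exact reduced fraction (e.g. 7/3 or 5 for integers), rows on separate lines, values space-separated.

After step 1:
  5 21/4 13/3
  6 24/5 4
  17/3 17/4 3
After step 2:
  65/12 1163/240 163/36
  161/30 243/50 121/30
  191/36 1063/240 15/4

Answer: 65/12 1163/240 163/36
161/30 243/50 121/30
191/36 1063/240 15/4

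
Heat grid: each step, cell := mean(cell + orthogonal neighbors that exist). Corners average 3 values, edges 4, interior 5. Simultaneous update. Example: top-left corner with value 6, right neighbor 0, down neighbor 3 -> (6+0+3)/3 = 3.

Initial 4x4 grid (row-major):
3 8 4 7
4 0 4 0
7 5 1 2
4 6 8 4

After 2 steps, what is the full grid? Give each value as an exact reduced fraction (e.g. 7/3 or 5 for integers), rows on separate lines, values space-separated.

After step 1:
  5 15/4 23/4 11/3
  7/2 21/5 9/5 13/4
  5 19/5 4 7/4
  17/3 23/4 19/4 14/3
After step 2:
  49/12 187/40 449/120 38/9
  177/40 341/100 19/5 157/60
  539/120 91/20 161/50 41/12
  197/36 599/120 115/24 67/18

Answer: 49/12 187/40 449/120 38/9
177/40 341/100 19/5 157/60
539/120 91/20 161/50 41/12
197/36 599/120 115/24 67/18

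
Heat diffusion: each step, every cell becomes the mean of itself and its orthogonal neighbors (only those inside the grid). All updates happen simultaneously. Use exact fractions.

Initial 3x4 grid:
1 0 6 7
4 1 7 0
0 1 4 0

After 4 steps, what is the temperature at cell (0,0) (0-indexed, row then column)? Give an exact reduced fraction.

Step 1: cell (0,0) = 5/3
Step 2: cell (0,0) = 31/18
Step 3: cell (0,0) = 2303/1080
Step 4: cell (0,0) = 142657/64800
Full grid after step 4:
  142657/64800 293807/108000 350107/108000 231797/64800
  904423/432000 435617/180000 547717/180000 1390223/432000
  125257/64800 247307/108000 283357/108000 190097/64800

Answer: 142657/64800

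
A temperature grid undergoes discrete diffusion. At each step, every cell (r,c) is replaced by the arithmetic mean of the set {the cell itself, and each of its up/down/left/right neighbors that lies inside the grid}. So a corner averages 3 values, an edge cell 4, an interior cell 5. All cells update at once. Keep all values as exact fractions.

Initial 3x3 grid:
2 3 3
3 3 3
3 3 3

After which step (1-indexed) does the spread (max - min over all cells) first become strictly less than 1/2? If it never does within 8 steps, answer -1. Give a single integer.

Step 1: max=3, min=8/3, spread=1/3
  -> spread < 1/2 first at step 1
Step 2: max=3, min=49/18, spread=5/18
Step 3: max=3, min=607/216, spread=41/216
Step 4: max=1069/360, min=36749/12960, spread=347/2592
Step 5: max=10643/3600, min=2225863/777600, spread=2921/31104
Step 6: max=1270517/432000, min=134139461/46656000, spread=24611/373248
Step 7: max=28503259/9720000, min=8079357967/2799360000, spread=207329/4478976
Step 8: max=1516398401/518400000, min=485854847549/167961600000, spread=1746635/53747712

Answer: 1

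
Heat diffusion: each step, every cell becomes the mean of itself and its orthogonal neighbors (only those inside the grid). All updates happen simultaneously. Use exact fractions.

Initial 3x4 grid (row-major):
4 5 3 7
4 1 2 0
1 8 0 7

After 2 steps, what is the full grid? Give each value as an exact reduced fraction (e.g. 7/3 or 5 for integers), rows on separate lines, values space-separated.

Answer: 121/36 95/24 361/120 139/36
91/24 269/100 177/50 163/60
28/9 181/48 617/240 127/36

Derivation:
After step 1:
  13/3 13/4 17/4 10/3
  5/2 4 6/5 4
  13/3 5/2 17/4 7/3
After step 2:
  121/36 95/24 361/120 139/36
  91/24 269/100 177/50 163/60
  28/9 181/48 617/240 127/36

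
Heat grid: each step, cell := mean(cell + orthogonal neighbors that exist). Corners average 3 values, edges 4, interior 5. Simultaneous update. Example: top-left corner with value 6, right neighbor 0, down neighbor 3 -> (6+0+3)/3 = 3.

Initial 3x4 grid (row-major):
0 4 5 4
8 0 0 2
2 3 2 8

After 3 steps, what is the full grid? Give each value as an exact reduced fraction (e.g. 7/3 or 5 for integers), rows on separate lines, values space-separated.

After step 1:
  4 9/4 13/4 11/3
  5/2 3 9/5 7/2
  13/3 7/4 13/4 4
After step 2:
  35/12 25/8 329/120 125/36
  83/24 113/50 74/25 389/120
  103/36 37/12 27/10 43/12
After step 3:
  19/6 3313/1200 11069/3600 851/270
  20693/7200 2233/750 4171/1500 23863/7200
  677/216 4907/1800 1849/600 127/40

Answer: 19/6 3313/1200 11069/3600 851/270
20693/7200 2233/750 4171/1500 23863/7200
677/216 4907/1800 1849/600 127/40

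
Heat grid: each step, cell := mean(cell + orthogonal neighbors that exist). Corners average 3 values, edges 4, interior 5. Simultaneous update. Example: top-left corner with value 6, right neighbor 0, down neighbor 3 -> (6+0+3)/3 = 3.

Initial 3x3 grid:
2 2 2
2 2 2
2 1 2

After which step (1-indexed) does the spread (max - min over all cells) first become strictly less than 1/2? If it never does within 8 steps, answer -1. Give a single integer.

Step 1: max=2, min=5/3, spread=1/3
  -> spread < 1/2 first at step 1
Step 2: max=2, min=413/240, spread=67/240
Step 3: max=393/200, min=3883/2160, spread=1807/10800
Step 4: max=10439/5400, min=1570037/864000, spread=33401/288000
Step 5: max=1036609/540000, min=14322067/7776000, spread=3025513/38880000
Step 6: max=54844051/28800000, min=5755873133/3110400000, spread=53531/995328
Step 7: max=14760883949/7776000000, min=347215074151/186624000000, spread=450953/11943936
Step 8: max=1765231389481/933120000000, min=20885976439397/11197440000000, spread=3799043/143327232

Answer: 1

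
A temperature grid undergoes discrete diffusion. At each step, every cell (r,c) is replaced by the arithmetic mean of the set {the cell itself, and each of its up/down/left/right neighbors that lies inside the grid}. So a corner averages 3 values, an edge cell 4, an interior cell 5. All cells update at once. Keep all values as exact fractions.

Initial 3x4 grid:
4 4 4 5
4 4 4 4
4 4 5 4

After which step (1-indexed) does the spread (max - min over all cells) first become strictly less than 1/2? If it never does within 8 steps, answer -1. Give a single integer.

Step 1: max=13/3, min=4, spread=1/3
  -> spread < 1/2 first at step 1
Step 2: max=1027/240, min=4, spread=67/240
Step 3: max=9227/2160, min=193/48, spread=271/1080
Step 4: max=550399/129600, min=9721/2400, spread=5093/25920
Step 5: max=32915501/7776000, min=878611/216000, spread=257101/1555200
Step 6: max=1967893999/466560000, min=26467967/6480000, spread=497603/3732480
Step 7: max=117768437141/27993600000, min=265446113/64800000, spread=123828653/1119744000
Step 8: max=7049605884319/1679616000000, min=23950295413/5832000000, spread=1215366443/13436928000

Answer: 1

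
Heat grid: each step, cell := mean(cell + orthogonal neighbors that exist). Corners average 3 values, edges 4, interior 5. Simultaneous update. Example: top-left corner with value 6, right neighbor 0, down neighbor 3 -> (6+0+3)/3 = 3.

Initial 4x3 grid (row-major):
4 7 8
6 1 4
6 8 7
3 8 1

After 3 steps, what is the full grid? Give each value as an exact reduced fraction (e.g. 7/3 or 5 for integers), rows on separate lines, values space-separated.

After step 1:
  17/3 5 19/3
  17/4 26/5 5
  23/4 6 5
  17/3 5 16/3
After step 2:
  179/36 111/20 49/9
  313/60 509/100 323/60
  65/12 539/100 16/3
  197/36 11/2 46/9
After step 3:
  2833/540 6317/1200 737/135
  9313/1800 2663/500 9563/1800
  9673/1800 2673/500 2387/450
  295/54 3221/600 287/54

Answer: 2833/540 6317/1200 737/135
9313/1800 2663/500 9563/1800
9673/1800 2673/500 2387/450
295/54 3221/600 287/54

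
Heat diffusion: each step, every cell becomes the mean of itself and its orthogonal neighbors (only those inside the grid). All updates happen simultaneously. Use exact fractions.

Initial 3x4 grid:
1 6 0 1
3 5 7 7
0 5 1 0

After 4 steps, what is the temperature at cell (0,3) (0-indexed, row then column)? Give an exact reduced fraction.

Step 1: cell (0,3) = 8/3
Step 2: cell (0,3) = 119/36
Step 3: cell (0,3) = 1421/432
Step 4: cell (0,3) = 444869/129600
Full grid after step 4:
  419899/129600 373477/108000 367817/108000 444869/129600
  943477/288000 132521/40000 1258039/360000 2887001/864000
  403499/129600 89963/27000 89423/27000 436469/129600

Answer: 444869/129600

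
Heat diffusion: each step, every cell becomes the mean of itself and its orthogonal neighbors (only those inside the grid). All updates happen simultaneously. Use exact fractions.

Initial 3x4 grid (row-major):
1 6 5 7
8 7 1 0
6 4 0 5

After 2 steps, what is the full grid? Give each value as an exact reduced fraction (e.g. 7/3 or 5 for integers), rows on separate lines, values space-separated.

After step 1:
  5 19/4 19/4 4
  11/2 26/5 13/5 13/4
  6 17/4 5/2 5/3
After step 2:
  61/12 197/40 161/40 4
  217/40 223/50 183/50 691/240
  21/4 359/80 661/240 89/36

Answer: 61/12 197/40 161/40 4
217/40 223/50 183/50 691/240
21/4 359/80 661/240 89/36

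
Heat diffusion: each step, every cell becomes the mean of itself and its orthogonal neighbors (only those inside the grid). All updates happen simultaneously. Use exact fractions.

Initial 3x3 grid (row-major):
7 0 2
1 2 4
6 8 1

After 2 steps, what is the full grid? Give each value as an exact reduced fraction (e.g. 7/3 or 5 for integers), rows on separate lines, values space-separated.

After step 1:
  8/3 11/4 2
  4 3 9/4
  5 17/4 13/3
After step 2:
  113/36 125/48 7/3
  11/3 13/4 139/48
  53/12 199/48 65/18

Answer: 113/36 125/48 7/3
11/3 13/4 139/48
53/12 199/48 65/18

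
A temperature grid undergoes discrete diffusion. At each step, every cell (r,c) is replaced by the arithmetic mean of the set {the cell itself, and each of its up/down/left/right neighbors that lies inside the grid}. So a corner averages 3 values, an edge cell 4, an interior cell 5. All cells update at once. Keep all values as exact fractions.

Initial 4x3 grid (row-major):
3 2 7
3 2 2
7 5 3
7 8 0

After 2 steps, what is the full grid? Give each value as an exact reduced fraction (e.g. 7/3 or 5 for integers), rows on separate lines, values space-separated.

Answer: 119/36 379/120 32/9
883/240 371/100 187/60
259/48 104/25 11/3
107/18 21/4 67/18

Derivation:
After step 1:
  8/3 7/2 11/3
  15/4 14/5 7/2
  11/2 5 5/2
  22/3 5 11/3
After step 2:
  119/36 379/120 32/9
  883/240 371/100 187/60
  259/48 104/25 11/3
  107/18 21/4 67/18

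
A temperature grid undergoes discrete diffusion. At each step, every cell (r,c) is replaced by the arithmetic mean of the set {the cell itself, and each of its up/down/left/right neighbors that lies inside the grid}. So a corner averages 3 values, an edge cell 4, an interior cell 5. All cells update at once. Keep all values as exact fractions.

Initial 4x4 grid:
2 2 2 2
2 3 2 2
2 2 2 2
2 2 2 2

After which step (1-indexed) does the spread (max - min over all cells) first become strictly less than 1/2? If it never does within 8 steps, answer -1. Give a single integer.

Step 1: max=9/4, min=2, spread=1/4
  -> spread < 1/2 first at step 1
Step 2: max=111/50, min=2, spread=11/50
Step 3: max=5167/2400, min=2, spread=367/2400
Step 4: max=23171/10800, min=1213/600, spread=1337/10800
Step 5: max=689669/324000, min=36469/18000, spread=33227/324000
Step 6: max=20654327/9720000, min=220049/108000, spread=849917/9720000
Step 7: max=616914347/291600000, min=3308533/1620000, spread=21378407/291600000
Step 8: max=18462462371/8748000000, min=995688343/486000000, spread=540072197/8748000000

Answer: 1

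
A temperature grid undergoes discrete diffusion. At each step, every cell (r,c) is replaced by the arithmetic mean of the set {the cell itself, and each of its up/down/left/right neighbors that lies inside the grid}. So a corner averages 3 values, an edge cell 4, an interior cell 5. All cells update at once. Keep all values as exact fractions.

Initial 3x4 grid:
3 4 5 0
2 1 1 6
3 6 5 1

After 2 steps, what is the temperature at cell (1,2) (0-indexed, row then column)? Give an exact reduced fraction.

Step 1: cell (1,2) = 18/5
Step 2: cell (1,2) = 283/100
Full grid after step 2:
  17/6 231/80 781/240 49/18
  703/240 313/100 283/100 199/60
  29/9 101/30 73/20 37/12

Answer: 283/100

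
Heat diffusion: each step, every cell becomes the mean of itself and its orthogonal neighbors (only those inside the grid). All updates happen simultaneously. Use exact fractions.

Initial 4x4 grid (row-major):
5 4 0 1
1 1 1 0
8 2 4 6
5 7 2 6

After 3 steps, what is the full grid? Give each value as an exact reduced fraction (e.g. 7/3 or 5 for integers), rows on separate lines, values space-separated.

Answer: 6263/2160 1079/450 77/45 409/270
24929/7200 16289/6000 341/150 763/360
29257/7200 11579/3000 19597/6000 5959/1800
5237/1080 31297/7200 30601/7200 1727/432

Derivation:
After step 1:
  10/3 5/2 3/2 1/3
  15/4 9/5 6/5 2
  4 22/5 3 4
  20/3 4 19/4 14/3
After step 2:
  115/36 137/60 83/60 23/18
  773/240 273/100 19/10 113/60
  1129/240 86/25 347/100 41/12
  44/9 1189/240 197/48 161/36
After step 3:
  6263/2160 1079/450 77/45 409/270
  24929/7200 16289/6000 341/150 763/360
  29257/7200 11579/3000 19597/6000 5959/1800
  5237/1080 31297/7200 30601/7200 1727/432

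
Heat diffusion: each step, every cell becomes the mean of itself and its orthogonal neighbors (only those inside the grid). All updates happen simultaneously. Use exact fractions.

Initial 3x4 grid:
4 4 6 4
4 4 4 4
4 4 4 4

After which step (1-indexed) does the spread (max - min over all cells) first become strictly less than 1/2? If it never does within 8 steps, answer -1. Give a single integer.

Answer: 3

Derivation:
Step 1: max=14/3, min=4, spread=2/3
Step 2: max=271/60, min=4, spread=31/60
Step 3: max=2371/540, min=4, spread=211/540
  -> spread < 1/2 first at step 3
Step 4: max=232897/54000, min=3647/900, spread=14077/54000
Step 5: max=2084407/486000, min=219683/54000, spread=5363/24300
Step 6: max=62060809/14580000, min=122869/30000, spread=93859/583200
Step 7: max=3709474481/874800000, min=199736467/48600000, spread=4568723/34992000
Step 8: max=221732435629/52488000000, min=6013618889/1458000000, spread=8387449/83980800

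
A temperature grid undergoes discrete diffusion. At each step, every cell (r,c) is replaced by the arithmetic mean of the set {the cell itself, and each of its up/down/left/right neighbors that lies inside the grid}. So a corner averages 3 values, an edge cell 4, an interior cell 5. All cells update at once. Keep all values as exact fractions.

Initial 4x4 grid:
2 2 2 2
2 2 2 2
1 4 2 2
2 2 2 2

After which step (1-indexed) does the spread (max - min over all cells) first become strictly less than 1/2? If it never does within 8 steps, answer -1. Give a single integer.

Answer: 2

Derivation:
Step 1: max=5/2, min=5/3, spread=5/6
Step 2: max=47/20, min=23/12, spread=13/30
  -> spread < 1/2 first at step 2
Step 3: max=317/144, min=2, spread=29/144
Step 4: max=7781/3600, min=10933/5400, spread=1477/10800
Step 5: max=1388857/648000, min=613/300, spread=64777/648000
Step 6: max=68897159/32400000, min=278023/135000, spread=2171639/32400000
Step 7: max=49532833/23328000, min=668749/324000, spread=276581/4665600
Step 8: max=11107091467/5248800000, min=1006398841/486000000, spread=1189919921/26244000000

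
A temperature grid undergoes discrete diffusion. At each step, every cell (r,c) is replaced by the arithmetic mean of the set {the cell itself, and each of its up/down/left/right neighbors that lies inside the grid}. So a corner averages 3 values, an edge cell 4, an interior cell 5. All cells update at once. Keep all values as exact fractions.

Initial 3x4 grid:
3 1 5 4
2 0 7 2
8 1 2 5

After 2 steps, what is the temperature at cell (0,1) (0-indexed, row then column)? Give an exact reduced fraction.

Step 1: cell (0,1) = 9/4
Step 2: cell (0,1) = 107/40
Full grid after step 2:
  5/2 107/40 401/120 149/36
  667/240 273/100 179/50 431/120
  29/9 371/120 127/40 15/4

Answer: 107/40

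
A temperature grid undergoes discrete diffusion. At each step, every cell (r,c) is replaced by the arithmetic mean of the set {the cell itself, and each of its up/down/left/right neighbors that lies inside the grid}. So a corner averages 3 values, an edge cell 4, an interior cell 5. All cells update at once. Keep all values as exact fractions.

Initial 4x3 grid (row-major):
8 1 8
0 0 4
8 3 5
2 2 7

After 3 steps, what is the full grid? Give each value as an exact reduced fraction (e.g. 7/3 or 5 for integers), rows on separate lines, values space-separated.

Answer: 1201/360 53509/14400 8141/2160
2793/800 10123/3000 14281/3600
8159/2400 22621/6000 7063/1800
899/240 27307/7200 4523/1080

Derivation:
After step 1:
  3 17/4 13/3
  4 8/5 17/4
  13/4 18/5 19/4
  4 7/2 14/3
After step 2:
  15/4 791/240 77/18
  237/80 177/50 56/15
  297/80 167/50 259/60
  43/12 473/120 155/36
After step 3:
  1201/360 53509/14400 8141/2160
  2793/800 10123/3000 14281/3600
  8159/2400 22621/6000 7063/1800
  899/240 27307/7200 4523/1080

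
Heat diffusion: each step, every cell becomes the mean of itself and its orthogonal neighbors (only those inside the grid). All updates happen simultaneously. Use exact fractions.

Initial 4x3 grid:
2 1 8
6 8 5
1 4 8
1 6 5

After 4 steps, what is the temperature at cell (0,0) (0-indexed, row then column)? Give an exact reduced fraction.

Answer: 187633/43200

Derivation:
Step 1: cell (0,0) = 3
Step 2: cell (0,0) = 4
Step 3: cell (0,0) = 181/45
Step 4: cell (0,0) = 187633/43200
Full grid after step 4:
  187633/43200 4025761/864000 671999/129600
  301883/72000 1742699/360000 1124899/216000
  908209/216000 139127/30000 1145459/216000
  262057/64800 13877/3000 326507/64800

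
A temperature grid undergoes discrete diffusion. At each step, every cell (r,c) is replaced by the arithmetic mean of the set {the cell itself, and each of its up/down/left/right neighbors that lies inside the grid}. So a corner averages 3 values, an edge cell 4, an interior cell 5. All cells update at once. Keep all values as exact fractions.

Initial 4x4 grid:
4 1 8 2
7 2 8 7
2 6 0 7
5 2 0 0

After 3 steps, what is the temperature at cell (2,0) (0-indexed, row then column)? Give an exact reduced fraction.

Answer: 3121/800

Derivation:
Step 1: cell (2,0) = 5
Step 2: cell (2,0) = 283/80
Step 3: cell (2,0) = 3121/800
Full grid after step 3:
  3011/720 1689/400 3517/720 551/108
  9419/2400 8613/2000 6553/1500 701/144
  3121/800 3363/1000 4459/1200 12853/3600
  383/120 7523/2400 18161/7200 6257/2160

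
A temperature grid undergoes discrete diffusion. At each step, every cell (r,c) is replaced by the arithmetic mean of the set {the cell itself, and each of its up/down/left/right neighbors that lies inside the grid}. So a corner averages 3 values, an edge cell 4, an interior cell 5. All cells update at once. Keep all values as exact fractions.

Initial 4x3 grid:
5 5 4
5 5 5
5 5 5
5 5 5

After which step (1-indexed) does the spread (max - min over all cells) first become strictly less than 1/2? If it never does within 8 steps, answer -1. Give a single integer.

Answer: 1

Derivation:
Step 1: max=5, min=14/3, spread=1/3
  -> spread < 1/2 first at step 1
Step 2: max=5, min=85/18, spread=5/18
Step 3: max=5, min=1039/216, spread=41/216
Step 4: max=5, min=125383/25920, spread=4217/25920
Step 5: max=35921/7200, min=7566851/1555200, spread=38417/311040
Step 6: max=717403/144000, min=455359789/93312000, spread=1903471/18662400
Step 7: max=21484241/4320000, min=27392610911/5598720000, spread=18038617/223948800
Step 8: max=1931073241/388800000, min=1646347817149/335923200000, spread=883978523/13436928000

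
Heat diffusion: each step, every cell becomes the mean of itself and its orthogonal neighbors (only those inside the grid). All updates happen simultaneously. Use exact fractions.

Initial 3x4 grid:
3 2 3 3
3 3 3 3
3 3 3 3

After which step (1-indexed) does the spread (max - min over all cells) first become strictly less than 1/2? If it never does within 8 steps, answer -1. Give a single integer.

Answer: 1

Derivation:
Step 1: max=3, min=8/3, spread=1/3
  -> spread < 1/2 first at step 1
Step 2: max=3, min=329/120, spread=31/120
Step 3: max=3, min=3029/1080, spread=211/1080
Step 4: max=5353/1800, min=307103/108000, spread=14077/108000
Step 5: max=320317/108000, min=2775593/972000, spread=5363/48600
Step 6: max=177131/60000, min=83739191/29160000, spread=93859/1166400
Step 7: max=286263533/97200000, min=5038525519/1749600000, spread=4568723/69984000
Step 8: max=8566381111/2916000000, min=303147564371/104976000000, spread=8387449/167961600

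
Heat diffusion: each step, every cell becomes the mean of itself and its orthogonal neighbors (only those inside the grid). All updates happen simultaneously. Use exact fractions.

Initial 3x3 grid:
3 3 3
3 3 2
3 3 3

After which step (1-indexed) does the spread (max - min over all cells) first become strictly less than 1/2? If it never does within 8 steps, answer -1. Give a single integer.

Answer: 1

Derivation:
Step 1: max=3, min=8/3, spread=1/3
  -> spread < 1/2 first at step 1
Step 2: max=3, min=653/240, spread=67/240
Step 3: max=593/200, min=6043/2160, spread=1807/10800
Step 4: max=15839/5400, min=2434037/864000, spread=33401/288000
Step 5: max=1576609/540000, min=22098067/7776000, spread=3025513/38880000
Step 6: max=83644051/28800000, min=8866273133/3110400000, spread=53531/995328
Step 7: max=22536883949/7776000000, min=533839074151/186624000000, spread=450953/11943936
Step 8: max=2698351389481/933120000000, min=32083416439397/11197440000000, spread=3799043/143327232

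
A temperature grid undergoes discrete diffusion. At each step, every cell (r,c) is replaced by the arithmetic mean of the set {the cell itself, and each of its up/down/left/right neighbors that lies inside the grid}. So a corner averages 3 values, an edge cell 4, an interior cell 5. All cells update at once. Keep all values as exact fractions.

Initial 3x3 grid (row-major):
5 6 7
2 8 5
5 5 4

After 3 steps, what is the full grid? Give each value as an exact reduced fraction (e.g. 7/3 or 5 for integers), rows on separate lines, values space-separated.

Answer: 5551/1080 40667/7200 2057/360
9173/1800 2609/500 5099/900
1717/360 37267/7200 5651/1080

Derivation:
After step 1:
  13/3 13/2 6
  5 26/5 6
  4 11/2 14/3
After step 2:
  95/18 661/120 37/6
  139/30 141/25 82/15
  29/6 581/120 97/18
After step 3:
  5551/1080 40667/7200 2057/360
  9173/1800 2609/500 5099/900
  1717/360 37267/7200 5651/1080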